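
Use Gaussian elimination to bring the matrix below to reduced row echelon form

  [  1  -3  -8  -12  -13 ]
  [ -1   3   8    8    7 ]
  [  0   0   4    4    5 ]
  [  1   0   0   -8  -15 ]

[[1, 0, 0, 0, -3], [0, 1, 0, 0, -2], [0, 0, 1, 0, -1/4], [0, 0, 0, 1, 3/2]]

r2 ← r2 + r1
  [ 1  -3  -8  -12  -13 ]
  [ 0   0   0   -4   -6 ]
  [ 0   0   4    4    5 ]
  [ 1   0   0   -8  -15 ]
r4 ← r4 − r1
  [ 1  -3  -8  -12  -13 ]
  [ 0   0   0   -4   -6 ]
  [ 0   0   4    4    5 ]
  [ 0   3   8    4   -2 ]
r2 <-> r4
  [ 1  -3  -8  -12  -13 ]
  [ 0   3   8    4   -2 ]
  [ 0   0   4    4    5 ]
  [ 0   0   0   -4   -6 ]
r2 ← 1/3·r2
  [ 1  -3   -8  -12   -13 ]
  [ 0   1  8/3  4/3  -2/3 ]
  [ 0   0    4    4     5 ]
  [ 0   0    0   -4    -6 ]
r3 ← 1/4·r3
  [ 1  -3   -8  -12   -13 ]
  [ 0   1  8/3  4/3  -2/3 ]
  [ 0   0    1    1   5/4 ]
  [ 0   0    0   -4    -6 ]
r4 ← -1/4·r4
  [ 1  -3   -8  -12   -13 ]
  [ 0   1  8/3  4/3  -2/3 ]
  [ 0   0    1    1   5/4 ]
  [ 0   0    0    1   3/2 ]
r3 ← r3 − r4
  [ 1  -3   -8  -12   -13 ]
  [ 0   1  8/3  4/3  -2/3 ]
  [ 0   0    1    0  -1/4 ]
  [ 0   0    0    1   3/2 ]
r2 ← r2 − 4/3·r4
  [ 1  -3   -8  -12   -13 ]
  [ 0   1  8/3    0  -8/3 ]
  [ 0   0    1    0  -1/4 ]
  [ 0   0    0    1   3/2 ]
r1 ← r1 + 12·r4
  [ 1  -3   -8  0     5 ]
  [ 0   1  8/3  0  -8/3 ]
  [ 0   0    1  0  -1/4 ]
  [ 0   0    0  1   3/2 ]
r2 ← r2 − 8/3·r3
  [ 1  -3  -8  0     5 ]
  [ 0   1   0  0    -2 ]
  [ 0   0   1  0  -1/4 ]
  [ 0   0   0  1   3/2 ]
r1 ← r1 + 8·r3
  [ 1  -3  0  0     3 ]
  [ 0   1  0  0    -2 ]
  [ 0   0  1  0  -1/4 ]
  [ 0   0  0  1   3/2 ]
r1 ← r1 + 3·r2
  [ 1  0  0  0    -3 ]
  [ 0  1  0  0    -2 ]
  [ 0  0  1  0  -1/4 ]
  [ 0  0  0  1   3/2 ]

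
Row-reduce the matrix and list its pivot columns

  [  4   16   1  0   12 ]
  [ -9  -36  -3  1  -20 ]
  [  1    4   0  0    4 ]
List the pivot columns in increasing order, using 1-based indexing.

1, 3, 4

R1 -> 1/4·R1
  [  1    4  1/4  0    3 ]
  [ -9  -36   -3  1  -20 ]
  [  1    4    0  0    4 ]
R2 -> R2 + 9·R1
  [ 1  4   1/4  0  3 ]
  [ 0  0  -3/4  1  7 ]
  [ 1  4     0  0  4 ]
R3 -> R3 − R1
  [ 1  4   1/4  0  3 ]
  [ 0  0  -3/4  1  7 ]
  [ 0  0  -1/4  0  1 ]
R2 -> -4/3·R2
  [ 1  4   1/4     0      3 ]
  [ 0  0     1  -4/3  -28/3 ]
  [ 0  0  -1/4     0      1 ]
R3 -> R3 + 1/4·R2
  [ 1  4  1/4     0      3 ]
  [ 0  0    1  -4/3  -28/3 ]
  [ 0  0    0  -1/3   -4/3 ]
R3 -> -3·R3
  [ 1  4  1/4     0      3 ]
  [ 0  0    1  -4/3  -28/3 ]
  [ 0  0    0     1      4 ]
R2 -> R2 + 4/3·R3
  [ 1  4  1/4  0   3 ]
  [ 0  0    1  0  -4 ]
  [ 0  0    0  1   4 ]
R1 -> R1 − 1/4·R2
  [ 1  4  0  0   4 ]
  [ 0  0  1  0  -4 ]
  [ 0  0  0  1   4 ]
Pivot columns are the columns containing a leading 1.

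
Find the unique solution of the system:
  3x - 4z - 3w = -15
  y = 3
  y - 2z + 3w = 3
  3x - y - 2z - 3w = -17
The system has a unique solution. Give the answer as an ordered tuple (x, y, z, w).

Form the augmented matrix and row-reduce:
  [ 3   0  -4  -3  |  -15 ]
  [ 0   1   0   0  |    3 ]
  [ 0   1  -2   3  |    3 ]
  [ 3  -1  -2  -3  |  -17 ]
Multiply r1 by 1/3.
  [ 1   0  -4/3  -1  |   -5 ]
  [ 0   1     0   0  |    3 ]
  [ 0   1    -2   3  |    3 ]
  [ 3  -1    -2  -3  |  -17 ]
Subtract 3 times r1 from r4.
  [ 1   0  -4/3  -1  |  -5 ]
  [ 0   1     0   0  |   3 ]
  [ 0   1    -2   3  |   3 ]
  [ 0  -1     2   0  |  -2 ]
Subtract r2 from r3.
  [ 1   0  -4/3  -1  |  -5 ]
  [ 0   1     0   0  |   3 ]
  [ 0   0    -2   3  |   0 ]
  [ 0  -1     2   0  |  -2 ]
Add r2 to r4.
  [ 1  0  -4/3  -1  |  -5 ]
  [ 0  1     0   0  |   3 ]
  [ 0  0    -2   3  |   0 ]
  [ 0  0     2   0  |   1 ]
Multiply r3 by -1/2.
  [ 1  0  -4/3    -1  |  -5 ]
  [ 0  1     0     0  |   3 ]
  [ 0  0     1  -3/2  |   0 ]
  [ 0  0     2     0  |   1 ]
Subtract 2 times r3 from r4.
  [ 1  0  -4/3    -1  |  -5 ]
  [ 0  1     0     0  |   3 ]
  [ 0  0     1  -3/2  |   0 ]
  [ 0  0     0     3  |   1 ]
Multiply r4 by 1/3.
  [ 1  0  -4/3    -1  |   -5 ]
  [ 0  1     0     0  |    3 ]
  [ 0  0     1  -3/2  |    0 ]
  [ 0  0     0     1  |  1/3 ]
Add 3/2 times r4 to r3.
  [ 1  0  -4/3  -1  |   -5 ]
  [ 0  1     0   0  |    3 ]
  [ 0  0     1   0  |  1/2 ]
  [ 0  0     0   1  |  1/3 ]
Add r4 to r1.
  [ 1  0  -4/3  0  |  -14/3 ]
  [ 0  1     0  0  |      3 ]
  [ 0  0     1  0  |    1/2 ]
  [ 0  0     0  1  |    1/3 ]
Add 4/3 times r3 to r1.
  [ 1  0  0  0  |   -4 ]
  [ 0  1  0  0  |    3 ]
  [ 0  0  1  0  |  1/2 ]
  [ 0  0  0  1  |  1/3 ]
Reading off the last column: x = -4, y = 3, z = 1/2, w = 1/3.

(-4, 3, 1/2, 1/3)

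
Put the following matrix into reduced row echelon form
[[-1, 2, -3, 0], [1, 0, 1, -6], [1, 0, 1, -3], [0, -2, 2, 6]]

[[1, 0, 1, 0], [0, 1, -1, 0], [0, 0, 0, 1], [0, 0, 0, 0]]

r1 ← -1·r1
  [ 1  -2  3   0 ]
  [ 1   0  1  -6 ]
  [ 1   0  1  -3 ]
  [ 0  -2  2   6 ]
r2 ← r2 − r1
  [ 1  -2   3   0 ]
  [ 0   2  -2  -6 ]
  [ 1   0   1  -3 ]
  [ 0  -2   2   6 ]
r3 ← r3 − r1
  [ 1  -2   3   0 ]
  [ 0   2  -2  -6 ]
  [ 0   2  -2  -3 ]
  [ 0  -2   2   6 ]
r2 ← 1/2·r2
  [ 1  -2   3   0 ]
  [ 0   1  -1  -3 ]
  [ 0   2  -2  -3 ]
  [ 0  -2   2   6 ]
r3 ← r3 − 2·r2
  [ 1  -2   3   0 ]
  [ 0   1  -1  -3 ]
  [ 0   0   0   3 ]
  [ 0  -2   2   6 ]
r4 ← r4 + 2·r2
  [ 1  -2   3   0 ]
  [ 0   1  -1  -3 ]
  [ 0   0   0   3 ]
  [ 0   0   0   0 ]
r3 ← 1/3·r3
  [ 1  -2   3   0 ]
  [ 0   1  -1  -3 ]
  [ 0   0   0   1 ]
  [ 0   0   0   0 ]
r2 ← r2 + 3·r3
  [ 1  -2   3  0 ]
  [ 0   1  -1  0 ]
  [ 0   0   0  1 ]
  [ 0   0   0  0 ]
r1 ← r1 + 2·r2
  [ 1  0   1  0 ]
  [ 0  1  -1  0 ]
  [ 0  0   0  1 ]
  [ 0  0   0  0 ]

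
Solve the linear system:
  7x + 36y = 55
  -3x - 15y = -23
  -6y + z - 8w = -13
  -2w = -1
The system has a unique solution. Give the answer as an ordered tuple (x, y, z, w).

(1, 4/3, -1, 1/2)

Form the augmented matrix and row-reduce:
  [  7   36  0   0  |   55 ]
  [ -3  -15  0   0  |  -23 ]
  [  0   -6  1  -8  |  -13 ]
  [  0    0  0  -2  |   -1 ]
ρ1 := 1/7·ρ1
  [  1  36/7  0   0  |  55/7 ]
  [ -3   -15  0   0  |   -23 ]
  [  0    -6  1  -8  |   -13 ]
  [  0     0  0  -2  |    -1 ]
ρ2 := ρ2 + 3·ρ1
  [ 1  36/7  0   0  |  55/7 ]
  [ 0   3/7  0   0  |   4/7 ]
  [ 0    -6  1  -8  |   -13 ]
  [ 0     0  0  -2  |    -1 ]
ρ2 := 7/3·ρ2
  [ 1  36/7  0   0  |  55/7 ]
  [ 0     1  0   0  |   4/3 ]
  [ 0    -6  1  -8  |   -13 ]
  [ 0     0  0  -2  |    -1 ]
ρ3 := ρ3 + 6·ρ2
  [ 1  36/7  0   0  |  55/7 ]
  [ 0     1  0   0  |   4/3 ]
  [ 0     0  1  -8  |    -5 ]
  [ 0     0  0  -2  |    -1 ]
ρ4 := -1/2·ρ4
  [ 1  36/7  0   0  |  55/7 ]
  [ 0     1  0   0  |   4/3 ]
  [ 0     0  1  -8  |    -5 ]
  [ 0     0  0   1  |   1/2 ]
ρ3 := ρ3 + 8·ρ4
  [ 1  36/7  0  0  |  55/7 ]
  [ 0     1  0  0  |   4/3 ]
  [ 0     0  1  0  |    -1 ]
  [ 0     0  0  1  |   1/2 ]
ρ1 := ρ1 − 36/7·ρ2
  [ 1  0  0  0  |    1 ]
  [ 0  1  0  0  |  4/3 ]
  [ 0  0  1  0  |   -1 ]
  [ 0  0  0  1  |  1/2 ]
Reading off the last column: x = 1, y = 4/3, z = -1, w = 1/2.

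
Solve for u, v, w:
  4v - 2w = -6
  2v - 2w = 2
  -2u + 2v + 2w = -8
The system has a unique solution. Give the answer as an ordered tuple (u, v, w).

(-5, -4, -5)

Form the augmented matrix and row-reduce:
  [  0  4  -2  |  -6 ]
  [  0  2  -2  |   2 ]
  [ -2  2   2  |  -8 ]
R1 <-> R3
  [ -2  2   2  |  -8 ]
  [  0  2  -2  |   2 ]
  [  0  4  -2  |  -6 ]
R1 := -1/2·R1
  [ 1  -1  -1  |   4 ]
  [ 0   2  -2  |   2 ]
  [ 0   4  -2  |  -6 ]
R2 := 1/2·R2
  [ 1  -1  -1  |   4 ]
  [ 0   1  -1  |   1 ]
  [ 0   4  -2  |  -6 ]
R3 := R3 − 4·R2
  [ 1  -1  -1  |    4 ]
  [ 0   1  -1  |    1 ]
  [ 0   0   2  |  -10 ]
R3 := 1/2·R3
  [ 1  -1  -1  |   4 ]
  [ 0   1  -1  |   1 ]
  [ 0   0   1  |  -5 ]
R2 := R2 + R3
  [ 1  -1  -1  |   4 ]
  [ 0   1   0  |  -4 ]
  [ 0   0   1  |  -5 ]
R1 := R1 + R3
  [ 1  -1  0  |  -1 ]
  [ 0   1  0  |  -4 ]
  [ 0   0  1  |  -5 ]
R1 := R1 + R2
  [ 1  0  0  |  -5 ]
  [ 0  1  0  |  -4 ]
  [ 0  0  1  |  -5 ]
Reading off the last column: u = -5, v = -4, w = -5.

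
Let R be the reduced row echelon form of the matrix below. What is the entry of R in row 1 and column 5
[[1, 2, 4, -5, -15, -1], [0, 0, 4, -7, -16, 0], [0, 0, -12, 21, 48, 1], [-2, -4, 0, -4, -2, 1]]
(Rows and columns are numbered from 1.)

1

R4 -> R4 + 2·R1
  [ 1  2    4   -5  -15  -1 ]
  [ 0  0    4   -7  -16   0 ]
  [ 0  0  -12   21   48   1 ]
  [ 0  0    8  -14  -32  -1 ]
R2 -> 1/4·R2
  [ 1  2    4    -5  -15  -1 ]
  [ 0  0    1  -7/4   -4   0 ]
  [ 0  0  -12    21   48   1 ]
  [ 0  0    8   -14  -32  -1 ]
R3 -> R3 + 12·R2
  [ 1  2  4    -5  -15  -1 ]
  [ 0  0  1  -7/4   -4   0 ]
  [ 0  0  0     0    0   1 ]
  [ 0  0  8   -14  -32  -1 ]
R4 -> R4 − 8·R2
  [ 1  2  4    -5  -15  -1 ]
  [ 0  0  1  -7/4   -4   0 ]
  [ 0  0  0     0    0   1 ]
  [ 0  0  0     0    0  -1 ]
R4 -> R4 + R3
  [ 1  2  4    -5  -15  -1 ]
  [ 0  0  1  -7/4   -4   0 ]
  [ 0  0  0     0    0   1 ]
  [ 0  0  0     0    0   0 ]
R1 -> R1 + R3
  [ 1  2  4    -5  -15  0 ]
  [ 0  0  1  -7/4   -4  0 ]
  [ 0  0  0     0    0  1 ]
  [ 0  0  0     0    0  0 ]
R1 -> R1 − 4·R2
  [ 1  2  0     2   1  0 ]
  [ 0  0  1  -7/4  -4  0 ]
  [ 0  0  0     0   0  1 ]
  [ 0  0  0     0   0  0 ]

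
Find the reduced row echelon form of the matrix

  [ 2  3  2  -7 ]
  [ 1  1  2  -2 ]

[[1, 0, 4, 1], [0, 1, -2, -3]]

r1 := 1/2·r1
r2 := r2 − r1
r2 := -2·r2
r1 := r1 − 3/2·r2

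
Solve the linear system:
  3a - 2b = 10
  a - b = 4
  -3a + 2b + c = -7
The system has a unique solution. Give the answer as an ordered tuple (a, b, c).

(2, -2, 3)

Form the augmented matrix and row-reduce:
  [  3  -2  0  |  10 ]
  [  1  -1  0  |   4 ]
  [ -3   2  1  |  -7 ]
Multiply R1 by 1/3.
  [  1  -2/3  0  |  10/3 ]
  [  1    -1  0  |     4 ]
  [ -3     2  1  |    -7 ]
Subtract R1 from R2.
  [  1  -2/3  0  |  10/3 ]
  [  0  -1/3  0  |   2/3 ]
  [ -3     2  1  |    -7 ]
Add 3 times R1 to R3.
  [ 1  -2/3  0  |  10/3 ]
  [ 0  -1/3  0  |   2/3 ]
  [ 0     0  1  |     3 ]
Multiply R2 by -3.
  [ 1  -2/3  0  |  10/3 ]
  [ 0     1  0  |    -2 ]
  [ 0     0  1  |     3 ]
Add 2/3 times R2 to R1.
  [ 1  0  0  |   2 ]
  [ 0  1  0  |  -2 ]
  [ 0  0  1  |   3 ]
Reading off the last column: a = 2, b = -2, c = 3.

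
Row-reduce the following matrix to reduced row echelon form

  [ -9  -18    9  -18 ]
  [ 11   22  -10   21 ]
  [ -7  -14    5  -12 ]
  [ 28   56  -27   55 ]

[[1, 2, 0, 1], [0, 0, 1, -1], [0, 0, 0, 0], [0, 0, 0, 0]]

Multiply R1 by -1/9.
  [  1    2   -1    2 ]
  [ 11   22  -10   21 ]
  [ -7  -14    5  -12 ]
  [ 28   56  -27   55 ]
Subtract 11 times R1 from R2.
  [  1    2   -1    2 ]
  [  0    0    1   -1 ]
  [ -7  -14    5  -12 ]
  [ 28   56  -27   55 ]
Add 7 times R1 to R3.
  [  1   2   -1   2 ]
  [  0   0    1  -1 ]
  [  0   0   -2   2 ]
  [ 28  56  -27  55 ]
Subtract 28 times R1 from R4.
  [ 1  2  -1   2 ]
  [ 0  0   1  -1 ]
  [ 0  0  -2   2 ]
  [ 0  0   1  -1 ]
Add 2 times R2 to R3.
  [ 1  2  -1   2 ]
  [ 0  0   1  -1 ]
  [ 0  0   0   0 ]
  [ 0  0   1  -1 ]
Subtract R2 from R4.
  [ 1  2  -1   2 ]
  [ 0  0   1  -1 ]
  [ 0  0   0   0 ]
  [ 0  0   0   0 ]
Add R2 to R1.
  [ 1  2  0   1 ]
  [ 0  0  1  -1 ]
  [ 0  0  0   0 ]
  [ 0  0  0   0 ]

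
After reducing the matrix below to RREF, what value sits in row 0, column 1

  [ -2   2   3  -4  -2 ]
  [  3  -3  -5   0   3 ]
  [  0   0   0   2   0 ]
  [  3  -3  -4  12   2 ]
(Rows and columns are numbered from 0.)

R1 -> -1/2·R1
  [ 1  -1  -3/2   2  1 ]
  [ 3  -3    -5   0  3 ]
  [ 0   0     0   2  0 ]
  [ 3  -3    -4  12  2 ]
R2 -> R2 − 3·R1
  [ 1  -1  -3/2   2  1 ]
  [ 0   0  -1/2  -6  0 ]
  [ 0   0     0   2  0 ]
  [ 3  -3    -4  12  2 ]
R4 -> R4 − 3·R1
  [ 1  -1  -3/2   2   1 ]
  [ 0   0  -1/2  -6   0 ]
  [ 0   0     0   2   0 ]
  [ 0   0   1/2   6  -1 ]
R2 -> -2·R2
  [ 1  -1  -3/2   2   1 ]
  [ 0   0     1  12   0 ]
  [ 0   0     0   2   0 ]
  [ 0   0   1/2   6  -1 ]
R4 -> R4 − 1/2·R2
  [ 1  -1  -3/2   2   1 ]
  [ 0   0     1  12   0 ]
  [ 0   0     0   2   0 ]
  [ 0   0     0   0  -1 ]
R3 -> 1/2·R3
  [ 1  -1  -3/2   2   1 ]
  [ 0   0     1  12   0 ]
  [ 0   0     0   1   0 ]
  [ 0   0     0   0  -1 ]
R4 -> -1·R4
  [ 1  -1  -3/2   2  1 ]
  [ 0   0     1  12  0 ]
  [ 0   0     0   1  0 ]
  [ 0   0     0   0  1 ]
R1 -> R1 − R4
  [ 1  -1  -3/2   2  0 ]
  [ 0   0     1  12  0 ]
  [ 0   0     0   1  0 ]
  [ 0   0     0   0  1 ]
R2 -> R2 − 12·R3
  [ 1  -1  -3/2  2  0 ]
  [ 0   0     1  0  0 ]
  [ 0   0     0  1  0 ]
  [ 0   0     0  0  1 ]
R1 -> R1 − 2·R3
  [ 1  -1  -3/2  0  0 ]
  [ 0   0     1  0  0 ]
  [ 0   0     0  1  0 ]
  [ 0   0     0  0  1 ]
R1 -> R1 + 3/2·R2
  [ 1  -1  0  0  0 ]
  [ 0   0  1  0  0 ]
  [ 0   0  0  1  0 ]
  [ 0   0  0  0  1 ]

-1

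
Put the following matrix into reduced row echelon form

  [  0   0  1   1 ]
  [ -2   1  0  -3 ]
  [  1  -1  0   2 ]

R1 ↔ R2
R1 := -1/2·R1
R3 := R3 − R1
R2 ↔ R3
R2 := -2·R2
R1 := R1 + 1/2·R2

[[1, 0, 0, 1], [0, 1, 0, -1], [0, 0, 1, 1]]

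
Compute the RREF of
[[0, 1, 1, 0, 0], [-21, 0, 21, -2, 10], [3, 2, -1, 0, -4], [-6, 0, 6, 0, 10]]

R1 <=> R2
R1 ← -1/21·R1
R3 ← R3 − 3·R1
R4 ← R4 + 6·R1
R3 ← R3 − 2·R2
R3 ← -7/2·R3
R4 ← R4 − 4/7·R3
R4 ← 1/2·R4
R3 ← R3 − 9·R4
R1 ← R1 + 10/21·R4
R1 ← R1 − 2/21·R3

[[1, 0, -1, 0, 0], [0, 1, 1, 0, 0], [0, 0, 0, 1, 0], [0, 0, 0, 0, 1]]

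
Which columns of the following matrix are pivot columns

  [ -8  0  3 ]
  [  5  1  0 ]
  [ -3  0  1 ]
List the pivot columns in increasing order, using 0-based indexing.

R1 → -1/8·R1
  [  1  0  -3/8 ]
  [  5  1     0 ]
  [ -3  0     1 ]
R2 → R2 − 5·R1
  [  1  0  -3/8 ]
  [  0  1  15/8 ]
  [ -3  0     1 ]
R3 → R3 + 3·R1
  [ 1  0  -3/8 ]
  [ 0  1  15/8 ]
  [ 0  0  -1/8 ]
R3 → -8·R3
  [ 1  0  -3/8 ]
  [ 0  1  15/8 ]
  [ 0  0     1 ]
R2 → R2 − 15/8·R3
  [ 1  0  -3/8 ]
  [ 0  1     0 ]
  [ 0  0     1 ]
R1 → R1 + 3/8·R3
  [ 1  0  0 ]
  [ 0  1  0 ]
  [ 0  0  1 ]
Pivot columns are the columns containing a leading 1.

0, 1, 2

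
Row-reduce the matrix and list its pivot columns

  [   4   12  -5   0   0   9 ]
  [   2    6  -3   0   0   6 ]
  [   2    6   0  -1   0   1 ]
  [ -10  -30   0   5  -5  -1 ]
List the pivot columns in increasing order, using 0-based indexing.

0, 2, 3, 4

Multiply R1 by 1/4.
  [   1    3  -5/4   0   0  9/4 ]
  [   2    6    -3   0   0    6 ]
  [   2    6     0  -1   0    1 ]
  [ -10  -30     0   5  -5   -1 ]
Subtract 2 times R1 from R2.
  [   1    3  -5/4   0   0  9/4 ]
  [   0    0  -1/2   0   0  3/2 ]
  [   2    6     0  -1   0    1 ]
  [ -10  -30     0   5  -5   -1 ]
Subtract 2 times R1 from R3.
  [   1    3  -5/4   0   0   9/4 ]
  [   0    0  -1/2   0   0   3/2 ]
  [   0    0   5/2  -1   0  -7/2 ]
  [ -10  -30     0   5  -5    -1 ]
Add 10 times R1 to R4.
  [ 1  3   -5/4   0   0   9/4 ]
  [ 0  0   -1/2   0   0   3/2 ]
  [ 0  0    5/2  -1   0  -7/2 ]
  [ 0  0  -25/2   5  -5  43/2 ]
Multiply R2 by -2.
  [ 1  3   -5/4   0   0   9/4 ]
  [ 0  0      1   0   0    -3 ]
  [ 0  0    5/2  -1   0  -7/2 ]
  [ 0  0  -25/2   5  -5  43/2 ]
Subtract 5/2 times R2 from R3.
  [ 1  3   -5/4   0   0   9/4 ]
  [ 0  0      1   0   0    -3 ]
  [ 0  0      0  -1   0     4 ]
  [ 0  0  -25/2   5  -5  43/2 ]
Add 25/2 times R2 to R4.
  [ 1  3  -5/4   0   0  9/4 ]
  [ 0  0     1   0   0   -3 ]
  [ 0  0     0  -1   0    4 ]
  [ 0  0     0   5  -5  -16 ]
Multiply R3 by -1.
  [ 1  3  -5/4  0   0  9/4 ]
  [ 0  0     1  0   0   -3 ]
  [ 0  0     0  1   0   -4 ]
  [ 0  0     0  5  -5  -16 ]
Subtract 5 times R3 from R4.
  [ 1  3  -5/4  0   0  9/4 ]
  [ 0  0     1  0   0   -3 ]
  [ 0  0     0  1   0   -4 ]
  [ 0  0     0  0  -5    4 ]
Multiply R4 by -1/5.
  [ 1  3  -5/4  0  0   9/4 ]
  [ 0  0     1  0  0    -3 ]
  [ 0  0     0  1  0    -4 ]
  [ 0  0     0  0  1  -4/5 ]
Add 5/4 times R2 to R1.
  [ 1  3  0  0  0  -3/2 ]
  [ 0  0  1  0  0    -3 ]
  [ 0  0  0  1  0    -4 ]
  [ 0  0  0  0  1  -4/5 ]
Pivot columns are the columns containing a leading 1.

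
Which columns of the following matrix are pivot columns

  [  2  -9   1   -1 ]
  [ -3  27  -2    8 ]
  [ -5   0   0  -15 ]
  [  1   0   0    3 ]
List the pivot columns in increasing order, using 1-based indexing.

Multiply R1 by 1/2.
  [  1  -9/2  1/2  -1/2 ]
  [ -3    27   -2     8 ]
  [ -5     0    0   -15 ]
  [  1     0    0     3 ]
Add 3 times R1 to R2.
  [  1  -9/2   1/2  -1/2 ]
  [  0  27/2  -1/2  13/2 ]
  [ -5     0     0   -15 ]
  [  1     0     0     3 ]
Add 5 times R1 to R3.
  [ 1   -9/2   1/2   -1/2 ]
  [ 0   27/2  -1/2   13/2 ]
  [ 0  -45/2   5/2  -35/2 ]
  [ 1      0     0      3 ]
Subtract R1 from R4.
  [ 1   -9/2   1/2   -1/2 ]
  [ 0   27/2  -1/2   13/2 ]
  [ 0  -45/2   5/2  -35/2 ]
  [ 0    9/2  -1/2    7/2 ]
Multiply R2 by 2/27.
  [ 1   -9/2    1/2   -1/2 ]
  [ 0      1  -1/27  13/27 ]
  [ 0  -45/2    5/2  -35/2 ]
  [ 0    9/2   -1/2    7/2 ]
Add 45/2 times R2 to R3.
  [ 1  -9/2    1/2   -1/2 ]
  [ 0     1  -1/27  13/27 ]
  [ 0     0    5/3  -20/3 ]
  [ 0   9/2   -1/2    7/2 ]
Subtract 9/2 times R2 from R4.
  [ 1  -9/2    1/2   -1/2 ]
  [ 0     1  -1/27  13/27 ]
  [ 0     0    5/3  -20/3 ]
  [ 0     0   -1/3    4/3 ]
Multiply R3 by 3/5.
  [ 1  -9/2    1/2   -1/2 ]
  [ 0     1  -1/27  13/27 ]
  [ 0     0      1     -4 ]
  [ 0     0   -1/3    4/3 ]
Add 1/3 times R3 to R4.
  [ 1  -9/2    1/2   -1/2 ]
  [ 0     1  -1/27  13/27 ]
  [ 0     0      1     -4 ]
  [ 0     0      0      0 ]
Add 1/27 times R3 to R2.
  [ 1  -9/2  1/2  -1/2 ]
  [ 0     1    0   1/3 ]
  [ 0     0    1    -4 ]
  [ 0     0    0     0 ]
Subtract 1/2 times R3 from R1.
  [ 1  -9/2  0  3/2 ]
  [ 0     1  0  1/3 ]
  [ 0     0  1   -4 ]
  [ 0     0  0    0 ]
Add 9/2 times R2 to R1.
  [ 1  0  0    3 ]
  [ 0  1  0  1/3 ]
  [ 0  0  1   -4 ]
  [ 0  0  0    0 ]
Pivot columns are the columns containing a leading 1.

1, 2, 3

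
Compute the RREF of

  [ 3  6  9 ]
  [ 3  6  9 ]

[[1, 2, 3], [0, 0, 0]]

R1 -> 1/3·R1
R2 -> R2 − 3·R1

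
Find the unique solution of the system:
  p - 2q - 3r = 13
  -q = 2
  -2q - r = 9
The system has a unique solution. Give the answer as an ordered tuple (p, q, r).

Form the augmented matrix and row-reduce:
  [ 1  -2  -3  |  13 ]
  [ 0  -1   0  |   2 ]
  [ 0  -2  -1  |   9 ]
R2 → -1·R2
R3 → R3 + 2·R2
R3 → -1·R3
R1 → R1 + 3·R3
R1 → R1 + 2·R2
Reading off the last column: p = -6, q = -2, r = -5.

(-6, -2, -5)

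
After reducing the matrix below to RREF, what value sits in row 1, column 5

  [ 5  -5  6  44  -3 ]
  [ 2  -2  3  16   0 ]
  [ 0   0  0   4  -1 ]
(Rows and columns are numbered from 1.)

0

R1 -> 1/5·R1
R2 -> R2 − 2·R1
R2 -> 5/3·R2
R3 -> 1/4·R3
R2 -> R2 + 8/3·R3
R1 -> R1 − 44/5·R3
R1 -> R1 − 6/5·R2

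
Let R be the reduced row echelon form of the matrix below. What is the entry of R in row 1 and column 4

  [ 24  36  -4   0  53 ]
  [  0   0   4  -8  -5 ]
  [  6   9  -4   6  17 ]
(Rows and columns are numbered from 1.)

-1/3

R1 → 1/24·R1
  [ 1  3/2  -1/6   0  53/24 ]
  [ 0    0     4  -8     -5 ]
  [ 6    9    -4   6     17 ]
R3 → R3 − 6·R1
  [ 1  3/2  -1/6   0  53/24 ]
  [ 0    0     4  -8     -5 ]
  [ 0    0    -3   6   15/4 ]
R2 → 1/4·R2
  [ 1  3/2  -1/6   0  53/24 ]
  [ 0    0     1  -2   -5/4 ]
  [ 0    0    -3   6   15/4 ]
R3 → R3 + 3·R2
  [ 1  3/2  -1/6   0  53/24 ]
  [ 0    0     1  -2   -5/4 ]
  [ 0    0     0   0      0 ]
R1 → R1 + 1/6·R2
  [ 1  3/2  0  -1/3     2 ]
  [ 0    0  1    -2  -5/4 ]
  [ 0    0  0     0     0 ]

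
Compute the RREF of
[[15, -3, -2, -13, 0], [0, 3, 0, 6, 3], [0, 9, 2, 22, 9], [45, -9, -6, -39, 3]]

[[1, 0, 0, -1/5, 0], [0, 1, 0, 2, 0], [0, 0, 1, 2, 0], [0, 0, 0, 0, 1]]

r1 -> 1/15·r1
  [  1  -1/5  -2/15  -13/15  0 ]
  [  0     3      0       6  3 ]
  [  0     9      2      22  9 ]
  [ 45    -9     -6     -39  3 ]
r4 -> r4 − 45·r1
  [ 1  -1/5  -2/15  -13/15  0 ]
  [ 0     3      0       6  3 ]
  [ 0     9      2      22  9 ]
  [ 0     0      0       0  3 ]
r2 -> 1/3·r2
  [ 1  -1/5  -2/15  -13/15  0 ]
  [ 0     1      0       2  1 ]
  [ 0     9      2      22  9 ]
  [ 0     0      0       0  3 ]
r3 -> r3 − 9·r2
  [ 1  -1/5  -2/15  -13/15  0 ]
  [ 0     1      0       2  1 ]
  [ 0     0      2       4  0 ]
  [ 0     0      0       0  3 ]
r3 -> 1/2·r3
  [ 1  -1/5  -2/15  -13/15  0 ]
  [ 0     1      0       2  1 ]
  [ 0     0      1       2  0 ]
  [ 0     0      0       0  3 ]
r4 -> 1/3·r4
  [ 1  -1/5  -2/15  -13/15  0 ]
  [ 0     1      0       2  1 ]
  [ 0     0      1       2  0 ]
  [ 0     0      0       0  1 ]
r2 -> r2 − r4
  [ 1  -1/5  -2/15  -13/15  0 ]
  [ 0     1      0       2  0 ]
  [ 0     0      1       2  0 ]
  [ 0     0      0       0  1 ]
r1 -> r1 + 2/15·r3
  [ 1  -1/5  0  -3/5  0 ]
  [ 0     1  0     2  0 ]
  [ 0     0  1     2  0 ]
  [ 0     0  0     0  1 ]
r1 -> r1 + 1/5·r2
  [ 1  0  0  -1/5  0 ]
  [ 0  1  0     2  0 ]
  [ 0  0  1     2  0 ]
  [ 0  0  0     0  1 ]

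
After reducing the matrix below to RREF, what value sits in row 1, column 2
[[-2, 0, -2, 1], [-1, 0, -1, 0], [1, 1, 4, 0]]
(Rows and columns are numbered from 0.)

3

Multiply ρ1 by -1/2.
  [  1  0   1  -1/2 ]
  [ -1  0  -1     0 ]
  [  1  1   4     0 ]
Add ρ1 to ρ2.
  [ 1  0  1  -1/2 ]
  [ 0  0  0  -1/2 ]
  [ 1  1  4     0 ]
Subtract ρ1 from ρ3.
  [ 1  0  1  -1/2 ]
  [ 0  0  0  -1/2 ]
  [ 0  1  3   1/2 ]
Swap ρ2 and ρ3.
  [ 1  0  1  -1/2 ]
  [ 0  1  3   1/2 ]
  [ 0  0  0  -1/2 ]
Multiply ρ3 by -2.
  [ 1  0  1  -1/2 ]
  [ 0  1  3   1/2 ]
  [ 0  0  0     1 ]
Subtract 1/2 times ρ3 from ρ2.
  [ 1  0  1  -1/2 ]
  [ 0  1  3     0 ]
  [ 0  0  0     1 ]
Add 1/2 times ρ3 to ρ1.
  [ 1  0  1  0 ]
  [ 0  1  3  0 ]
  [ 0  0  0  1 ]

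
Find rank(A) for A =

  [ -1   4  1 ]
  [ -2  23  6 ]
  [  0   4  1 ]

Multiply R1 by -1.
  [  1  -4  -1 ]
  [ -2  23   6 ]
  [  0   4   1 ]
Add 2 times R1 to R2.
  [ 1  -4  -1 ]
  [ 0  15   4 ]
  [ 0   4   1 ]
Multiply R2 by 1/15.
  [ 1  -4    -1 ]
  [ 0   1  4/15 ]
  [ 0   4     1 ]
Subtract 4 times R2 from R3.
  [ 1  -4     -1 ]
  [ 0   1   4/15 ]
  [ 0   0  -1/15 ]
Multiply R3 by -15.
  [ 1  -4    -1 ]
  [ 0   1  4/15 ]
  [ 0   0     1 ]
Subtract 4/15 times R3 from R2.
  [ 1  -4  -1 ]
  [ 0   1   0 ]
  [ 0   0   1 ]
Add R3 to R1.
  [ 1  -4  0 ]
  [ 0   1  0 ]
  [ 0   0  1 ]
Add 4 times R2 to R1.
  [ 1  0  0 ]
  [ 0  1  0 ]
  [ 0  0  1 ]
The reduced form has 3 nonzero rows.

rank = 3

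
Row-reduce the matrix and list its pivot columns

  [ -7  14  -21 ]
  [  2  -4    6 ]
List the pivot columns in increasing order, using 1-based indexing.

1

R1 := -1/7·R1
R2 := R2 − 2·R1
Pivot columns are the columns containing a leading 1.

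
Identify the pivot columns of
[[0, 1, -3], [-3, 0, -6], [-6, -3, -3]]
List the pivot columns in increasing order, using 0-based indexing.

0, 1

Swap R1 and R2.
  [ -3   0  -6 ]
  [  0   1  -3 ]
  [ -6  -3  -3 ]
Multiply R1 by -1/3.
  [  1   0   2 ]
  [  0   1  -3 ]
  [ -6  -3  -3 ]
Add 6 times R1 to R3.
  [ 1   0   2 ]
  [ 0   1  -3 ]
  [ 0  -3   9 ]
Add 3 times R2 to R3.
  [ 1  0   2 ]
  [ 0  1  -3 ]
  [ 0  0   0 ]
Pivot columns are the columns containing a leading 1.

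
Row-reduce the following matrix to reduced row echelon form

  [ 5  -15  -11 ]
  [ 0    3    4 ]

[[1, 0, 9/5], [0, 1, 4/3]]

R1 := 1/5·R1
  [ 1  -3  -11/5 ]
  [ 0   3      4 ]
R2 := 1/3·R2
  [ 1  -3  -11/5 ]
  [ 0   1    4/3 ]
R1 := R1 + 3·R2
  [ 1  0  9/5 ]
  [ 0  1  4/3 ]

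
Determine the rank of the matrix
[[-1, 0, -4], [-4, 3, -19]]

R1 := -1·R1
  [  1  0    4 ]
  [ -4  3  -19 ]
R2 := R2 + 4·R1
  [ 1  0   4 ]
  [ 0  3  -3 ]
R2 := 1/3·R2
  [ 1  0   4 ]
  [ 0  1  -1 ]
The reduced form has 2 nonzero rows.

rank = 2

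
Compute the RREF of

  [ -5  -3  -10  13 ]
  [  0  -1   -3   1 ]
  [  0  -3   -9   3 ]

Multiply ρ1 by -1/5.
  [ 1  3/5   2  -13/5 ]
  [ 0   -1  -3      1 ]
  [ 0   -3  -9      3 ]
Multiply ρ2 by -1.
  [ 1  3/5   2  -13/5 ]
  [ 0    1   3     -1 ]
  [ 0   -3  -9      3 ]
Add 3 times ρ2 to ρ3.
  [ 1  3/5  2  -13/5 ]
  [ 0    1  3     -1 ]
  [ 0    0  0      0 ]
Subtract 3/5 times ρ2 from ρ1.
  [ 1  0  1/5  -2 ]
  [ 0  1    3  -1 ]
  [ 0  0    0   0 ]

[[1, 0, 1/5, -2], [0, 1, 3, -1], [0, 0, 0, 0]]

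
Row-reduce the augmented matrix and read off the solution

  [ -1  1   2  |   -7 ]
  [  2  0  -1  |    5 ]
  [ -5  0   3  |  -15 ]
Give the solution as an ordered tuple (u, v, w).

(0, 3, -5)

r1 ← -1·r1
r2 ← r2 − 2·r1
r3 ← r3 + 5·r1
r2 ← 1/2·r2
r3 ← r3 + 5·r2
r3 ← 2·r3
r2 ← r2 − 3/2·r3
r1 ← r1 + 2·r3
r1 ← r1 + r2
Reading off the last column: u = 0, v = 3, w = -5.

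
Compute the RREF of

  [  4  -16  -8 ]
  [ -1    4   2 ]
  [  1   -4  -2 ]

[[1, -4, -2], [0, 0, 0], [0, 0, 0]]

Multiply R1 by 1/4.
  [  1  -4  -2 ]
  [ -1   4   2 ]
  [  1  -4  -2 ]
Add R1 to R2.
  [ 1  -4  -2 ]
  [ 0   0   0 ]
  [ 1  -4  -2 ]
Subtract R1 from R3.
  [ 1  -4  -2 ]
  [ 0   0   0 ]
  [ 0   0   0 ]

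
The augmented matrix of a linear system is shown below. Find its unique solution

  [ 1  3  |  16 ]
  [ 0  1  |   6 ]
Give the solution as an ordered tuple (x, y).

(-2, 6)

ρ1 -> ρ1 − 3·ρ2
Reading off the last column: x = -2, y = 6.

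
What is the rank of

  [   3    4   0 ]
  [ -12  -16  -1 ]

rank = 2

r1 := 1/3·r1
  [   1  4/3   0 ]
  [ -12  -16  -1 ]
r2 := r2 + 12·r1
  [ 1  4/3   0 ]
  [ 0    0  -1 ]
r2 := -1·r2
  [ 1  4/3  0 ]
  [ 0    0  1 ]
The reduced form has 2 nonzero rows.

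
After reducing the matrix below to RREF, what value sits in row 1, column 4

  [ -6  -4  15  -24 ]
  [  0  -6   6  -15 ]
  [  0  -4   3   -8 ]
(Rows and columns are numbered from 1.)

ρ1 ← -1/6·ρ1
  [ 1  2/3  -5/2    4 ]
  [ 0   -6     6  -15 ]
  [ 0   -4     3   -8 ]
ρ2 ← -1/6·ρ2
  [ 1  2/3  -5/2    4 ]
  [ 0    1    -1  5/2 ]
  [ 0   -4     3   -8 ]
ρ3 ← ρ3 + 4·ρ2
  [ 1  2/3  -5/2    4 ]
  [ 0    1    -1  5/2 ]
  [ 0    0    -1    2 ]
ρ3 ← -1·ρ3
  [ 1  2/3  -5/2    4 ]
  [ 0    1    -1  5/2 ]
  [ 0    0     1   -2 ]
ρ2 ← ρ2 + ρ3
  [ 1  2/3  -5/2    4 ]
  [ 0    1     0  1/2 ]
  [ 0    0     1   -2 ]
ρ1 ← ρ1 + 5/2·ρ3
  [ 1  2/3  0   -1 ]
  [ 0    1  0  1/2 ]
  [ 0    0  1   -2 ]
ρ1 ← ρ1 − 2/3·ρ2
  [ 1  0  0  -4/3 ]
  [ 0  1  0   1/2 ]
  [ 0  0  1    -2 ]

-4/3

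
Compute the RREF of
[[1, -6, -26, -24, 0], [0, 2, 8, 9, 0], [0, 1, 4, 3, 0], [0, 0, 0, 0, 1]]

[[1, 0, -2, 0, 0], [0, 1, 4, 0, 0], [0, 0, 0, 1, 0], [0, 0, 0, 0, 1]]

Multiply R2 by 1/2.
  [ 1  -6  -26  -24  0 ]
  [ 0   1    4  9/2  0 ]
  [ 0   1    4    3  0 ]
  [ 0   0    0    0  1 ]
Subtract R2 from R3.
  [ 1  -6  -26   -24  0 ]
  [ 0   1    4   9/2  0 ]
  [ 0   0    0  -3/2  0 ]
  [ 0   0    0     0  1 ]
Multiply R3 by -2/3.
  [ 1  -6  -26  -24  0 ]
  [ 0   1    4  9/2  0 ]
  [ 0   0    0    1  0 ]
  [ 0   0    0    0  1 ]
Subtract 9/2 times R3 from R2.
  [ 1  -6  -26  -24  0 ]
  [ 0   1    4    0  0 ]
  [ 0   0    0    1  0 ]
  [ 0   0    0    0  1 ]
Add 24 times R3 to R1.
  [ 1  -6  -26  0  0 ]
  [ 0   1    4  0  0 ]
  [ 0   0    0  1  0 ]
  [ 0   0    0  0  1 ]
Add 6 times R2 to R1.
  [ 1  0  -2  0  0 ]
  [ 0  1   4  0  0 ]
  [ 0  0   0  1  0 ]
  [ 0  0   0  0  1 ]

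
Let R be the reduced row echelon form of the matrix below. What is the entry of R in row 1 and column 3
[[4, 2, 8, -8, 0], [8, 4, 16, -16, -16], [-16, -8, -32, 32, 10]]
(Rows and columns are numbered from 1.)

R1 ← 1/4·R1
  [   1  1/2    2   -2    0 ]
  [   8    4   16  -16  -16 ]
  [ -16   -8  -32   32   10 ]
R2 ← R2 − 8·R1
  [   1  1/2    2  -2    0 ]
  [   0    0    0   0  -16 ]
  [ -16   -8  -32  32   10 ]
R3 ← R3 + 16·R1
  [ 1  1/2  2  -2    0 ]
  [ 0    0  0   0  -16 ]
  [ 0    0  0   0   10 ]
R2 ← -1/16·R2
  [ 1  1/2  2  -2   0 ]
  [ 0    0  0   0   1 ]
  [ 0    0  0   0  10 ]
R3 ← R3 − 10·R2
  [ 1  1/2  2  -2  0 ]
  [ 0    0  0   0  1 ]
  [ 0    0  0   0  0 ]

2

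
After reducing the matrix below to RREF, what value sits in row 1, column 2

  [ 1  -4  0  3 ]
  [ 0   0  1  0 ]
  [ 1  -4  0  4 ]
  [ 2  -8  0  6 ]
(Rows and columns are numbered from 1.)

R3 := R3 − R1
  [ 1  -4  0  3 ]
  [ 0   0  1  0 ]
  [ 0   0  0  1 ]
  [ 2  -8  0  6 ]
R4 := R4 − 2·R1
  [ 1  -4  0  3 ]
  [ 0   0  1  0 ]
  [ 0   0  0  1 ]
  [ 0   0  0  0 ]
R1 := R1 − 3·R3
  [ 1  -4  0  0 ]
  [ 0   0  1  0 ]
  [ 0   0  0  1 ]
  [ 0   0  0  0 ]

-4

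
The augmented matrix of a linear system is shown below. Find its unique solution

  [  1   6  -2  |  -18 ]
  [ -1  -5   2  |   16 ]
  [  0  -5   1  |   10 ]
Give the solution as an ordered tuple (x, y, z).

(-6, -2, 0)

R2 := R2 + R1
  [ 1   6  -2  |  -18 ]
  [ 0   1   0  |   -2 ]
  [ 0  -5   1  |   10 ]
R3 := R3 + 5·R2
  [ 1  6  -2  |  -18 ]
  [ 0  1   0  |   -2 ]
  [ 0  0   1  |    0 ]
R1 := R1 + 2·R3
  [ 1  6  0  |  -18 ]
  [ 0  1  0  |   -2 ]
  [ 0  0  1  |    0 ]
R1 := R1 − 6·R2
  [ 1  0  0  |  -6 ]
  [ 0  1  0  |  -2 ]
  [ 0  0  1  |   0 ]
Reading off the last column: x = -6, y = -2, z = 0.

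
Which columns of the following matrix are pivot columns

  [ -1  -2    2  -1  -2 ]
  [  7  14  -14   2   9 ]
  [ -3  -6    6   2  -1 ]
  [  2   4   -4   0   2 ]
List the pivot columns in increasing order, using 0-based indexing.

0, 3

Multiply ρ1 by -1.
  [  1   2   -2  1   2 ]
  [  7  14  -14  2   9 ]
  [ -3  -6    6  2  -1 ]
  [  2   4   -4  0   2 ]
Subtract 7 times ρ1 from ρ2.
  [  1   2  -2   1   2 ]
  [  0   0   0  -5  -5 ]
  [ -3  -6   6   2  -1 ]
  [  2   4  -4   0   2 ]
Add 3 times ρ1 to ρ3.
  [ 1  2  -2   1   2 ]
  [ 0  0   0  -5  -5 ]
  [ 0  0   0   5   5 ]
  [ 2  4  -4   0   2 ]
Subtract 2 times ρ1 from ρ4.
  [ 1  2  -2   1   2 ]
  [ 0  0   0  -5  -5 ]
  [ 0  0   0   5   5 ]
  [ 0  0   0  -2  -2 ]
Multiply ρ2 by -1/5.
  [ 1  2  -2   1   2 ]
  [ 0  0   0   1   1 ]
  [ 0  0   0   5   5 ]
  [ 0  0   0  -2  -2 ]
Subtract 5 times ρ2 from ρ3.
  [ 1  2  -2   1   2 ]
  [ 0  0   0   1   1 ]
  [ 0  0   0   0   0 ]
  [ 0  0   0  -2  -2 ]
Add 2 times ρ2 to ρ4.
  [ 1  2  -2  1  2 ]
  [ 0  0   0  1  1 ]
  [ 0  0   0  0  0 ]
  [ 0  0   0  0  0 ]
Subtract ρ2 from ρ1.
  [ 1  2  -2  0  1 ]
  [ 0  0   0  1  1 ]
  [ 0  0   0  0  0 ]
  [ 0  0   0  0  0 ]
Pivot columns are the columns containing a leading 1.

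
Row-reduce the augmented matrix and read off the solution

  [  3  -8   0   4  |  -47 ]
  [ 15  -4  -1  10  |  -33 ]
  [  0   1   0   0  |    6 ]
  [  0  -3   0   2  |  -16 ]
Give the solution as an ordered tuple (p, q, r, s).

(-1, 6, 4, 1)

Multiply ρ1 by 1/3.
  [  1  -8/3   0  4/3  |  -47/3 ]
  [ 15    -4  -1   10  |    -33 ]
  [  0     1   0    0  |      6 ]
  [  0    -3   0    2  |    -16 ]
Subtract 15 times ρ1 from ρ2.
  [ 1  -8/3   0  4/3  |  -47/3 ]
  [ 0    36  -1  -10  |    202 ]
  [ 0     1   0    0  |      6 ]
  [ 0    -3   0    2  |    -16 ]
Multiply ρ2 by 1/36.
  [ 1  -8/3      0    4/3  |   -47/3 ]
  [ 0     1  -1/36  -5/18  |  101/18 ]
  [ 0     1      0      0  |       6 ]
  [ 0    -3      0      2  |     -16 ]
Subtract ρ2 from ρ3.
  [ 1  -8/3      0    4/3  |   -47/3 ]
  [ 0     1  -1/36  -5/18  |  101/18 ]
  [ 0     0   1/36   5/18  |    7/18 ]
  [ 0    -3      0      2  |     -16 ]
Add 3 times ρ2 to ρ4.
  [ 1  -8/3      0    4/3  |   -47/3 ]
  [ 0     1  -1/36  -5/18  |  101/18 ]
  [ 0     0   1/36   5/18  |    7/18 ]
  [ 0     0  -1/12    7/6  |     5/6 ]
Multiply ρ3 by 36.
  [ 1  -8/3      0    4/3  |   -47/3 ]
  [ 0     1  -1/36  -5/18  |  101/18 ]
  [ 0     0      1     10  |      14 ]
  [ 0     0  -1/12    7/6  |     5/6 ]
Add 1/12 times ρ3 to ρ4.
  [ 1  -8/3      0    4/3  |   -47/3 ]
  [ 0     1  -1/36  -5/18  |  101/18 ]
  [ 0     0      1     10  |      14 ]
  [ 0     0      0      2  |       2 ]
Multiply ρ4 by 1/2.
  [ 1  -8/3      0    4/3  |   -47/3 ]
  [ 0     1  -1/36  -5/18  |  101/18 ]
  [ 0     0      1     10  |      14 ]
  [ 0     0      0      1  |       1 ]
Subtract 10 times ρ4 from ρ3.
  [ 1  -8/3      0    4/3  |   -47/3 ]
  [ 0     1  -1/36  -5/18  |  101/18 ]
  [ 0     0      1      0  |       4 ]
  [ 0     0      0      1  |       1 ]
Add 5/18 times ρ4 to ρ2.
  [ 1  -8/3      0  4/3  |  -47/3 ]
  [ 0     1  -1/36    0  |   53/9 ]
  [ 0     0      1    0  |      4 ]
  [ 0     0      0    1  |      1 ]
Subtract 4/3 times ρ4 from ρ1.
  [ 1  -8/3      0  0  |   -17 ]
  [ 0     1  -1/36  0  |  53/9 ]
  [ 0     0      1  0  |     4 ]
  [ 0     0      0  1  |     1 ]
Add 1/36 times ρ3 to ρ2.
  [ 1  -8/3  0  0  |  -17 ]
  [ 0     1  0  0  |    6 ]
  [ 0     0  1  0  |    4 ]
  [ 0     0  0  1  |    1 ]
Add 8/3 times ρ2 to ρ1.
  [ 1  0  0  0  |  -1 ]
  [ 0  1  0  0  |   6 ]
  [ 0  0  1  0  |   4 ]
  [ 0  0  0  1  |   1 ]
Reading off the last column: p = -1, q = 6, r = 4, s = 1.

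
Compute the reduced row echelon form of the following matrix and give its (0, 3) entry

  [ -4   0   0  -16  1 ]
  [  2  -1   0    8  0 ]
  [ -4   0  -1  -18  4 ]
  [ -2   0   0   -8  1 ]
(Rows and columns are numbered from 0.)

4

r1 := -1/4·r1
  [  1   0   0    4  -1/4 ]
  [  2  -1   0    8     0 ]
  [ -4   0  -1  -18     4 ]
  [ -2   0   0   -8     1 ]
r2 := r2 − 2·r1
  [  1   0   0    4  -1/4 ]
  [  0  -1   0    0   1/2 ]
  [ -4   0  -1  -18     4 ]
  [ -2   0   0   -8     1 ]
r3 := r3 + 4·r1
  [  1   0   0   4  -1/4 ]
  [  0  -1   0   0   1/2 ]
  [  0   0  -1  -2     3 ]
  [ -2   0   0  -8     1 ]
r4 := r4 + 2·r1
  [ 1   0   0   4  -1/4 ]
  [ 0  -1   0   0   1/2 ]
  [ 0   0  -1  -2     3 ]
  [ 0   0   0   0   1/2 ]
r2 := -1·r2
  [ 1  0   0   4  -1/4 ]
  [ 0  1   0   0  -1/2 ]
  [ 0  0  -1  -2     3 ]
  [ 0  0   0   0   1/2 ]
r3 := -1·r3
  [ 1  0  0  4  -1/4 ]
  [ 0  1  0  0  -1/2 ]
  [ 0  0  1  2    -3 ]
  [ 0  0  0  0   1/2 ]
r4 := 2·r4
  [ 1  0  0  4  -1/4 ]
  [ 0  1  0  0  -1/2 ]
  [ 0  0  1  2    -3 ]
  [ 0  0  0  0     1 ]
r3 := r3 + 3·r4
  [ 1  0  0  4  -1/4 ]
  [ 0  1  0  0  -1/2 ]
  [ 0  0  1  2     0 ]
  [ 0  0  0  0     1 ]
r2 := r2 + 1/2·r4
  [ 1  0  0  4  -1/4 ]
  [ 0  1  0  0     0 ]
  [ 0  0  1  2     0 ]
  [ 0  0  0  0     1 ]
r1 := r1 + 1/4·r4
  [ 1  0  0  4  0 ]
  [ 0  1  0  0  0 ]
  [ 0  0  1  2  0 ]
  [ 0  0  0  0  1 ]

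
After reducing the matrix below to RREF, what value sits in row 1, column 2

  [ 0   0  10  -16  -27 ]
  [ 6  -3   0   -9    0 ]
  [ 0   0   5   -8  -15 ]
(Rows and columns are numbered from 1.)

-1/2

Swap R1 and R2.
  [ 6  -3   0   -9    0 ]
  [ 0   0  10  -16  -27 ]
  [ 0   0   5   -8  -15 ]
Multiply R1 by 1/6.
  [ 1  -1/2   0  -3/2    0 ]
  [ 0     0  10   -16  -27 ]
  [ 0     0   5    -8  -15 ]
Multiply R2 by 1/10.
  [ 1  -1/2  0  -3/2       0 ]
  [ 0     0  1  -8/5  -27/10 ]
  [ 0     0  5    -8     -15 ]
Subtract 5 times R2 from R3.
  [ 1  -1/2  0  -3/2       0 ]
  [ 0     0  1  -8/5  -27/10 ]
  [ 0     0  0     0    -3/2 ]
Multiply R3 by -2/3.
  [ 1  -1/2  0  -3/2       0 ]
  [ 0     0  1  -8/5  -27/10 ]
  [ 0     0  0     0       1 ]
Add 27/10 times R3 to R2.
  [ 1  -1/2  0  -3/2  0 ]
  [ 0     0  1  -8/5  0 ]
  [ 0     0  0     0  1 ]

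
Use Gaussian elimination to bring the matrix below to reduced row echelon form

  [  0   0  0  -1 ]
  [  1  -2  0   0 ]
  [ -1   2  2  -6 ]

Swap R1 and R2.
  [  1  -2  0   0 ]
  [  0   0  0  -1 ]
  [ -1   2  2  -6 ]
Add R1 to R3.
  [ 1  -2  0   0 ]
  [ 0   0  0  -1 ]
  [ 0   0  2  -6 ]
Swap R2 and R3.
  [ 1  -2  0   0 ]
  [ 0   0  2  -6 ]
  [ 0   0  0  -1 ]
Multiply R2 by 1/2.
  [ 1  -2  0   0 ]
  [ 0   0  1  -3 ]
  [ 0   0  0  -1 ]
Multiply R3 by -1.
  [ 1  -2  0   0 ]
  [ 0   0  1  -3 ]
  [ 0   0  0   1 ]
Add 3 times R3 to R2.
  [ 1  -2  0  0 ]
  [ 0   0  1  0 ]
  [ 0   0  0  1 ]

[[1, -2, 0, 0], [0, 0, 1, 0], [0, 0, 0, 1]]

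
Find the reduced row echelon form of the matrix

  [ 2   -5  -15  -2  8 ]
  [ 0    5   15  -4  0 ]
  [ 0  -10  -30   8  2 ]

ρ1 -> 1/2·ρ1
  [ 1  -5/2  -15/2  -1  4 ]
  [ 0     5     15  -4  0 ]
  [ 0   -10    -30   8  2 ]
ρ2 -> 1/5·ρ2
  [ 1  -5/2  -15/2    -1  4 ]
  [ 0     1      3  -4/5  0 ]
  [ 0   -10    -30     8  2 ]
ρ3 -> ρ3 + 10·ρ2
  [ 1  -5/2  -15/2    -1  4 ]
  [ 0     1      3  -4/5  0 ]
  [ 0     0      0     0  2 ]
ρ3 -> 1/2·ρ3
  [ 1  -5/2  -15/2    -1  4 ]
  [ 0     1      3  -4/5  0 ]
  [ 0     0      0     0  1 ]
ρ1 -> ρ1 − 4·ρ3
  [ 1  -5/2  -15/2    -1  0 ]
  [ 0     1      3  -4/5  0 ]
  [ 0     0      0     0  1 ]
ρ1 -> ρ1 + 5/2·ρ2
  [ 1  0  0    -3  0 ]
  [ 0  1  3  -4/5  0 ]
  [ 0  0  0     0  1 ]

[[1, 0, 0, -3, 0], [0, 1, 3, -4/5, 0], [0, 0, 0, 0, 1]]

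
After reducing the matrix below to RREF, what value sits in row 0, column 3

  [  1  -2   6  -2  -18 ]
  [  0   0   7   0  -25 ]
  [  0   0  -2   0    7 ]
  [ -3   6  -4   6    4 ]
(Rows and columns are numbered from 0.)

-2

Add 3 times ρ1 to ρ4.
  [ 1  -2   6  -2  -18 ]
  [ 0   0   7   0  -25 ]
  [ 0   0  -2   0    7 ]
  [ 0   0  14   0  -50 ]
Multiply ρ2 by 1/7.
  [ 1  -2   6  -2    -18 ]
  [ 0   0   1   0  -25/7 ]
  [ 0   0  -2   0      7 ]
  [ 0   0  14   0    -50 ]
Add 2 times ρ2 to ρ3.
  [ 1  -2   6  -2    -18 ]
  [ 0   0   1   0  -25/7 ]
  [ 0   0   0   0   -1/7 ]
  [ 0   0  14   0    -50 ]
Subtract 14 times ρ2 from ρ4.
  [ 1  -2  6  -2    -18 ]
  [ 0   0  1   0  -25/7 ]
  [ 0   0  0   0   -1/7 ]
  [ 0   0  0   0      0 ]
Multiply ρ3 by -7.
  [ 1  -2  6  -2    -18 ]
  [ 0   0  1   0  -25/7 ]
  [ 0   0  0   0      1 ]
  [ 0   0  0   0      0 ]
Add 25/7 times ρ3 to ρ2.
  [ 1  -2  6  -2  -18 ]
  [ 0   0  1   0    0 ]
  [ 0   0  0   0    1 ]
  [ 0   0  0   0    0 ]
Add 18 times ρ3 to ρ1.
  [ 1  -2  6  -2  0 ]
  [ 0   0  1   0  0 ]
  [ 0   0  0   0  1 ]
  [ 0   0  0   0  0 ]
Subtract 6 times ρ2 from ρ1.
  [ 1  -2  0  -2  0 ]
  [ 0   0  1   0  0 ]
  [ 0   0  0   0  1 ]
  [ 0   0  0   0  0 ]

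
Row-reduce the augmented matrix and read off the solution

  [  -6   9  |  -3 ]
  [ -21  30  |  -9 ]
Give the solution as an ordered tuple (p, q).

Multiply R1 by -1/6.
  [   1  -3/2  |  1/2 ]
  [ -21    30  |   -9 ]
Add 21 times R1 to R2.
  [ 1  -3/2  |  1/2 ]
  [ 0  -3/2  |  3/2 ]
Multiply R2 by -2/3.
  [ 1  -3/2  |  1/2 ]
  [ 0     1  |   -1 ]
Add 3/2 times R2 to R1.
  [ 1  0  |  -1 ]
  [ 0  1  |  -1 ]
Reading off the last column: p = -1, q = -1.

(-1, -1)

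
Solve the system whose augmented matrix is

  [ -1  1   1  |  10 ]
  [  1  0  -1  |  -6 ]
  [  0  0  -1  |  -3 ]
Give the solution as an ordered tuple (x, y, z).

ρ1 → -1·ρ1
  [ 1  -1  -1  |  -10 ]
  [ 1   0  -1  |   -6 ]
  [ 0   0  -1  |   -3 ]
ρ2 → ρ2 − ρ1
  [ 1  -1  -1  |  -10 ]
  [ 0   1   0  |    4 ]
  [ 0   0  -1  |   -3 ]
ρ3 → -1·ρ3
  [ 1  -1  -1  |  -10 ]
  [ 0   1   0  |    4 ]
  [ 0   0   1  |    3 ]
ρ1 → ρ1 + ρ3
  [ 1  -1  0  |  -7 ]
  [ 0   1  0  |   4 ]
  [ 0   0  1  |   3 ]
ρ1 → ρ1 + ρ2
  [ 1  0  0  |  -3 ]
  [ 0  1  0  |   4 ]
  [ 0  0  1  |   3 ]
Reading off the last column: x = -3, y = 4, z = 3.

(-3, 4, 3)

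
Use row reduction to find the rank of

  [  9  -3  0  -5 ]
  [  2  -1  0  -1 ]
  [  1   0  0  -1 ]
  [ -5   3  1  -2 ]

R1 := 1/9·R1
  [  1  -1/3  0  -5/9 ]
  [  2    -1  0    -1 ]
  [  1     0  0    -1 ]
  [ -5     3  1    -2 ]
R2 := R2 − 2·R1
  [  1  -1/3  0  -5/9 ]
  [  0  -1/3  0   1/9 ]
  [  1     0  0    -1 ]
  [ -5     3  1    -2 ]
R3 := R3 − R1
  [  1  -1/3  0  -5/9 ]
  [  0  -1/3  0   1/9 ]
  [  0   1/3  0  -4/9 ]
  [ -5     3  1    -2 ]
R4 := R4 + 5·R1
  [ 1  -1/3  0   -5/9 ]
  [ 0  -1/3  0    1/9 ]
  [ 0   1/3  0   -4/9 ]
  [ 0   4/3  1  -43/9 ]
R2 := -3·R2
  [ 1  -1/3  0   -5/9 ]
  [ 0     1  0   -1/3 ]
  [ 0   1/3  0   -4/9 ]
  [ 0   4/3  1  -43/9 ]
R3 := R3 − 1/3·R2
  [ 1  -1/3  0   -5/9 ]
  [ 0     1  0   -1/3 ]
  [ 0     0  0   -1/3 ]
  [ 0   4/3  1  -43/9 ]
R4 := R4 − 4/3·R2
  [ 1  -1/3  0   -5/9 ]
  [ 0     1  0   -1/3 ]
  [ 0     0  0   -1/3 ]
  [ 0     0  1  -13/3 ]
R3 ↔ R4
  [ 1  -1/3  0   -5/9 ]
  [ 0     1  0   -1/3 ]
  [ 0     0  1  -13/3 ]
  [ 0     0  0   -1/3 ]
R4 := -3·R4
  [ 1  -1/3  0   -5/9 ]
  [ 0     1  0   -1/3 ]
  [ 0     0  1  -13/3 ]
  [ 0     0  0      1 ]
R3 := R3 + 13/3·R4
  [ 1  -1/3  0  -5/9 ]
  [ 0     1  0  -1/3 ]
  [ 0     0  1     0 ]
  [ 0     0  0     1 ]
R2 := R2 + 1/3·R4
  [ 1  -1/3  0  -5/9 ]
  [ 0     1  0     0 ]
  [ 0     0  1     0 ]
  [ 0     0  0     1 ]
R1 := R1 + 5/9·R4
  [ 1  -1/3  0  0 ]
  [ 0     1  0  0 ]
  [ 0     0  1  0 ]
  [ 0     0  0  1 ]
R1 := R1 + 1/3·R2
  [ 1  0  0  0 ]
  [ 0  1  0  0 ]
  [ 0  0  1  0 ]
  [ 0  0  0  1 ]
The reduced form has 4 nonzero rows.

rank = 4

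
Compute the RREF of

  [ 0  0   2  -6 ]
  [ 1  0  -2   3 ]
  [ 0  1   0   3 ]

[[1, 0, 0, -3], [0, 1, 0, 3], [0, 0, 1, -3]]

R1 <-> R2
  [ 1  0  -2   3 ]
  [ 0  0   2  -6 ]
  [ 0  1   0   3 ]
R2 <-> R3
  [ 1  0  -2   3 ]
  [ 0  1   0   3 ]
  [ 0  0   2  -6 ]
R3 -> 1/2·R3
  [ 1  0  -2   3 ]
  [ 0  1   0   3 ]
  [ 0  0   1  -3 ]
R1 -> R1 + 2·R3
  [ 1  0  0  -3 ]
  [ 0  1  0   3 ]
  [ 0  0  1  -3 ]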